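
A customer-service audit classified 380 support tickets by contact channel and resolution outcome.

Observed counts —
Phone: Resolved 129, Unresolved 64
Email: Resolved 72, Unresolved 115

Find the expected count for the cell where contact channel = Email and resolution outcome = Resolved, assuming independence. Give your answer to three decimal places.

98.913

Row total (Email) = 187; column total (Resolved) = 201; grand total N = 380.
Expected count = (row total × column total) / N = 187 × 201 / 380 = 98.913.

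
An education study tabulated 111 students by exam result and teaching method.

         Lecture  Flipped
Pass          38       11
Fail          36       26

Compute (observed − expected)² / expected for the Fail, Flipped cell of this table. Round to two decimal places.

1.38

Row total (Fail) = 62; column total (Flipped) = 37; N = 111.
Expected count E = 62 × 37 / 111 = 20.667.
Contribution = (O − E)²/E = (26 − 20.667)² / 20.667 = 1.38.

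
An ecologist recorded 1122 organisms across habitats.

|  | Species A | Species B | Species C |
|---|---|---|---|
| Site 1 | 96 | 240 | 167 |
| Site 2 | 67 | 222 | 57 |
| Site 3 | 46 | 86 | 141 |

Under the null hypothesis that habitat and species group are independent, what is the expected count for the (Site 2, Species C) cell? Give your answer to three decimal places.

112.558

Row total (Site 2) = 346; column total (Species C) = 365; grand total N = 1122.
Expected count = (row total × column total) / N = 346 × 365 / 1122 = 112.558.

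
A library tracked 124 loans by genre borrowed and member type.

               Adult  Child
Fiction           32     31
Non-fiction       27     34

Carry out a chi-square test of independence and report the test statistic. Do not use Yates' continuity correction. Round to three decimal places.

0.530

Row totals: 63, 61. Column totals: 59, 65. Grand total N = 124.
Expected counts (row total × column total / N):
  Fiction, Adult: 63×59/124 = 29.9758
  Fiction, Child: 63×65/124 = 33.0242
  Non-fiction, Adult: 61×59/124 = 29.0242
  Non-fiction, Child: 61×65/124 = 31.9758
Contributions (O − E)²/E:
  (32 − 29.9758)²/29.9758 = 0.1367
  (31 − 33.0242)²/33.0242 = 0.1241
  (27 − 29.0242)²/29.0242 = 0.1412
  (34 − 31.9758)²/31.9758 = 0.1281
χ² = 0.1367 + 0.1241 + 0.1412 + 0.1281 = 0.530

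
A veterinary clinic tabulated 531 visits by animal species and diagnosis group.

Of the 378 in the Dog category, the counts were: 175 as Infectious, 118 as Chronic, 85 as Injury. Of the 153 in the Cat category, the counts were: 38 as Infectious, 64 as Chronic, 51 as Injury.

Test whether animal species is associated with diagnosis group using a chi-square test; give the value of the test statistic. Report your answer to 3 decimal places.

21.086

Row totals: 378, 153. Column totals: 213, 182, 136. Grand total N = 531.
Expected counts (row total × column total / N):
  Dog, Infectious: 378×213/531 = 151.6271
  Dog, Chronic: 378×182/531 = 129.5593
  Dog, Injury: 378×136/531 = 96.8136
  Cat, Infectious: 153×213/531 = 61.3729
  Cat, Chronic: 153×182/531 = 52.4407
  Cat, Injury: 153×136/531 = 39.1864
Contributions (O − E)²/E:
  (175 − 151.6271)²/151.6271 = 3.6029
  (118 − 129.5593)²/129.5593 = 1.0313
  (85 − 96.8136)²/96.8136 = 1.4415
  (38 − 61.3729)²/61.3729 = 8.9012
  (64 − 52.4407)²/52.4407 = 2.5480
  (51 − 39.1864)²/39.1864 = 3.5615
χ² = 3.6029 + 1.0313 + 1.4415 + 8.9012 + 2.5480 + 3.5615 = 21.086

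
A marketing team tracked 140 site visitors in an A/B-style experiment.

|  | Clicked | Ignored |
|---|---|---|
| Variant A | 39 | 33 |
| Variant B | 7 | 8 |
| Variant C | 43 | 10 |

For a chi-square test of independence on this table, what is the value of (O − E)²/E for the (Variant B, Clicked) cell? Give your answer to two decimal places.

Row total (Variant B) = 15; column total (Clicked) = 89; N = 140.
Expected count E = 15 × 89 / 140 = 9.536.
Contribution = (O − E)²/E = (7 − 9.536)² / 9.536 = 0.67.

0.67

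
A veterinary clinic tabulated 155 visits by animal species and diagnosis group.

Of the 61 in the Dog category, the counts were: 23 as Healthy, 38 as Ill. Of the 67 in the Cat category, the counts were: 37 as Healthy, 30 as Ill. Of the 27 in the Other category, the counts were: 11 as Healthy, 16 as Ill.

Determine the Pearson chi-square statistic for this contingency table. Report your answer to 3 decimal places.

4.286

Row totals: 61, 67, 27. Column totals: 71, 84. Grand total N = 155.
Expected counts (row total × column total / N):
  Dog, Healthy: 61×71/155 = 27.9419
  Dog, Ill: 61×84/155 = 33.0581
  Cat, Healthy: 67×71/155 = 30.6903
  Cat, Ill: 67×84/155 = 36.3097
  Other, Healthy: 27×71/155 = 12.3677
  Other, Ill: 27×84/155 = 14.6323
Contributions (O − E)²/E:
  (23 − 27.9419)²/27.9419 = 0.8740
  (38 − 33.0581)²/33.0581 = 0.7388
  (37 − 30.6903)²/30.6903 = 1.2972
  (30 − 36.3097)²/36.3097 = 1.0965
  (11 − 12.3677)²/12.3677 = 0.1512
  (16 − 14.6323)²/14.6323 = 0.1278
χ² = 0.8740 + 0.7388 + 1.2972 + 1.0965 + 0.1512 + 0.1278 = 4.286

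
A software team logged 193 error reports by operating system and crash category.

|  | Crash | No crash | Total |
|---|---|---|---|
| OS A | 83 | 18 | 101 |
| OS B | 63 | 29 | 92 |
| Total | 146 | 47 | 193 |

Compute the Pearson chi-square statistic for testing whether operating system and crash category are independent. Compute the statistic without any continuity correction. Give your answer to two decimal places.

Grand total N = 193.
Expected counts (row total × column total / N):
  OS A, Crash: 101×146/193 = 76.404
  OS A, No crash: 101×47/193 = 24.596
  OS B, Crash: 92×146/193 = 69.596
  OS B, No crash: 92×47/193 = 22.404
Contributions (O − E)²/E:
  (83 − 76.404)²/76.404 = 0.5694
  (18 − 24.596)²/24.596 = 1.7689
  (63 − 69.596)²/69.596 = 0.6251
  (29 − 22.404)²/22.404 = 1.9419
χ² = 0.5694 + 1.7689 + 0.6251 + 1.9419 = 4.91

4.91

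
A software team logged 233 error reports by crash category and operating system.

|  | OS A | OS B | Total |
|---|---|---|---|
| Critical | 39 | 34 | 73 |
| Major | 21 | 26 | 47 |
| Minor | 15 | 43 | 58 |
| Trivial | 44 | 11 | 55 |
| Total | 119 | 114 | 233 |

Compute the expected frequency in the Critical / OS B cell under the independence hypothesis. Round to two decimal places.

35.72

Row total (Critical) = 73; column total (OS B) = 114; grand total N = 233.
Expected count = (row total × column total) / N = 73 × 114 / 233 = 35.72.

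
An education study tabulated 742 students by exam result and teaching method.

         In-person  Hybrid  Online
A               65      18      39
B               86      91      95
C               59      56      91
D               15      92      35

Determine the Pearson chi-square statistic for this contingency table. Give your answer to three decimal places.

104.049

Row totals: 122, 272, 206, 142. Column totals: 225, 257, 260. Grand total N = 742.
Expected counts (row total × column total / N):
  A, In-person: 122×225/742 = 36.9946
  A, Hybrid: 122×257/742 = 42.2561
  A, Online: 122×260/742 = 42.7493
  B, In-person: 272×225/742 = 82.4798
  B, Hybrid: 272×257/742 = 94.2102
  B, Online: 272×260/742 = 95.3100
  C, In-person: 206×225/742 = 62.4663
  C, Hybrid: 206×257/742 = 71.3504
  C, Online: 206×260/742 = 72.1833
  D, In-person: 142×225/742 = 43.0593
  D, Hybrid: 142×257/742 = 49.1833
  D, Online: 142×260/742 = 49.7574
Contributions (O − E)²/E:
  (65 − 36.9946)²/36.9946 = 21.2005
  (18 − 42.2561)²/42.2561 = 13.9236
  (39 − 42.7493)²/42.7493 = 0.3288
  (86 − 82.4798)²/82.4798 = 0.1502
  (91 − 94.2102)²/94.2102 = 0.1094
  (95 − 95.3100)²/95.3100 = 0.0010
  (59 − 62.4663)²/62.4663 = 0.1923
  (56 − 71.3504)²/71.3504 = 3.3025
  (91 − 72.1833)²/72.1833 = 4.9051
  (15 − 43.0593)²/43.0593 = 18.2847
  (92 − 49.1833)²/49.1833 = 37.2742
  (35 − 49.7574)²/49.7574 = 4.3769
χ² = 21.2005 + 13.9236 + 0.3288 + 0.1502 + 0.1094 + 0.0010 + 0.1923 + 3.3025 + 4.9051 + 18.2847 + 37.2742 + 4.3769 = 104.049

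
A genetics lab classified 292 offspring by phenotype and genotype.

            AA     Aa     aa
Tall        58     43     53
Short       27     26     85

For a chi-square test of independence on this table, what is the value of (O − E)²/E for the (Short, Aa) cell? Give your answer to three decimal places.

Row total (Short) = 138; column total (Aa) = 69; N = 292.
Expected count E = 138 × 69 / 292 = 32.60959.
Contribution = (O − E)²/E = (26 − 32.60959)² / 32.60959 = 1.340.

1.340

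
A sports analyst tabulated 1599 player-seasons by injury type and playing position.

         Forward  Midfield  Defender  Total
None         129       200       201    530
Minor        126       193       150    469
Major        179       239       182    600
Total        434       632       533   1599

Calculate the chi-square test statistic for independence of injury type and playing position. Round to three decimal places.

Grand total N = 1599.
Expected counts (row total × column total / N):
  None, Forward: 530×434/1599 = 143.8524
  None, Midfield: 530×632/1599 = 209.4809
  None, Defender: 530×533/1599 = 176.6667
  Minor, Forward: 469×434/1599 = 127.2958
  Minor, Midfield: 469×632/1599 = 185.3709
  Minor, Defender: 469×533/1599 = 156.3333
  Major, Forward: 600×434/1599 = 162.8518
  Major, Midfield: 600×632/1599 = 237.1482
  Major, Defender: 600×533/1599 = 200.0000
Contributions (O − E)²/E:
  (129 − 143.8524)²/143.8524 = 1.5335
  (200 − 209.4809)²/209.4809 = 0.4291
  (201 − 176.6667)²/176.6667 = 3.3516
  (126 − 127.2958)²/127.2958 = 0.0132
  (193 − 185.3709)²/185.3709 = 0.3140
  (150 − 156.3333)²/156.3333 = 0.2566
  (179 − 162.8518)²/162.8518 = 1.6012
  (239 − 237.1482)²/237.1482 = 0.0145
  (182 − 200.0000)²/200.0000 = 1.6200
χ² = 1.5335 + 0.4291 + 3.3516 + 0.0132 + 0.3140 + 0.2566 + 1.6012 + 0.0145 + 1.6200 = 9.134

9.134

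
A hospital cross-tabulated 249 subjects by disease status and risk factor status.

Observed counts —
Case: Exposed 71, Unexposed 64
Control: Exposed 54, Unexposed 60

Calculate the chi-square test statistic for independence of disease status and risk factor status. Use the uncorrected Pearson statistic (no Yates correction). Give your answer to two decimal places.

Row totals: 135, 114. Column totals: 125, 124. Grand total N = 249.
Expected counts (row total × column total / N):
  Case, Exposed: 135×125/249 = 67.771
  Case, Unexposed: 135×124/249 = 67.229
  Control, Exposed: 114×125/249 = 57.229
  Control, Unexposed: 114×124/249 = 56.771
Contributions (O − E)²/E:
  (71 − 67.771)²/67.771 = 0.1538
  (64 − 67.229)²/67.229 = 0.1551
  (54 − 57.229)²/57.229 = 0.1822
  (60 − 56.771)²/56.771 = 0.1837
χ² = 0.1538 + 0.1551 + 0.1822 + 0.1837 = 0.67

0.67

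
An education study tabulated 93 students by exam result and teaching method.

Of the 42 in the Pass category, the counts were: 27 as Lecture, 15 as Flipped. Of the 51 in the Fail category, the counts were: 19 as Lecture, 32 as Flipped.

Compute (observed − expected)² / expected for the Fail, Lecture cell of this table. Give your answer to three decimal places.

1.537

Row total (Fail) = 51; column total (Lecture) = 46; N = 93.
Expected count E = 51 × 46 / 93 = 25.2258.
Contribution = (O − E)²/E = (19 − 25.2258)² / 25.2258 = 1.537.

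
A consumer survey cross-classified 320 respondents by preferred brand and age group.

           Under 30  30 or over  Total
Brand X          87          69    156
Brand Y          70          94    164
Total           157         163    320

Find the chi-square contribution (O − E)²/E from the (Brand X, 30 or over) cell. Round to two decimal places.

Row total (Brand X) = 156; column total (30 or over) = 163; N = 320.
Expected count E = 156 × 163 / 320 = 79.463.
Contribution = (O − E)²/E = (69 − 79.463)² / 79.463 = 1.38.

1.38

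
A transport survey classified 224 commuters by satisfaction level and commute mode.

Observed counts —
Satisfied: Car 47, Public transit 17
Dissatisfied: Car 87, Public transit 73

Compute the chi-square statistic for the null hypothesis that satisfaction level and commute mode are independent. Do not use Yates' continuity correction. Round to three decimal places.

6.911

Row totals: 64, 160. Column totals: 134, 90. Grand total N = 224.
Expected counts (row total × column total / N):
  Satisfied, Car: 64×134/224 = 38.2857
  Satisfied, Public transit: 64×90/224 = 25.7143
  Dissatisfied, Car: 160×134/224 = 95.7143
  Dissatisfied, Public transit: 160×90/224 = 64.2857
Contributions (O − E)²/E:
  (47 − 38.2857)²/38.2857 = 1.9835
  (17 − 25.7143)²/25.7143 = 2.9532
  (87 − 95.7143)²/95.7143 = 0.7934
  (73 − 64.2857)²/64.2857 = 1.1813
χ² = 1.9835 + 2.9532 + 0.7934 + 1.1813 = 6.911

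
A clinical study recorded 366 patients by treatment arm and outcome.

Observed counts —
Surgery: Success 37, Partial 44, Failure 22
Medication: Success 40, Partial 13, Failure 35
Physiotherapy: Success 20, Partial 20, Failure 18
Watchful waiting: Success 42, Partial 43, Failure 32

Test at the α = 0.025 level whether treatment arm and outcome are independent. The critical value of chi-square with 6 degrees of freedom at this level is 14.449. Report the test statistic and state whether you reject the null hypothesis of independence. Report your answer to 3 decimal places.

19.884; reject H₀

Row totals: 103, 88, 58, 117. Column totals: 139, 120, 107. Grand total N = 366.
Expected counts (row total × column total / N):
  Surgery, Success: 103×139/366 = 39.1175
  Surgery, Partial: 103×120/366 = 33.7705
  Surgery, Failure: 103×107/366 = 30.1120
  Medication, Success: 88×139/366 = 33.4208
  Medication, Partial: 88×120/366 = 28.8525
  Medication, Failure: 88×107/366 = 25.7268
  Physiotherapy, Success: 58×139/366 = 22.0273
  Physiotherapy, Partial: 58×120/366 = 19.0164
  Physiotherapy, Failure: 58×107/366 = 16.9563
  Watchful waiting, Success: 117×139/366 = 44.4344
  Watchful waiting, Partial: 117×120/366 = 38.3607
  Watchful waiting, Failure: 117×107/366 = 34.2049
Contributions (O − E)²/E:
  (37 − 39.1175)²/39.1175 = 0.1146
  (44 − 33.7705)²/33.7705 = 3.0986
  (22 − 30.1120)²/30.1120 = 2.1853
  (40 − 33.4208)²/33.4208 = 1.2952
  (13 − 28.8525)²/28.8525 = 8.7099
  (35 − 25.7268)²/25.7268 = 3.3425
  (20 − 22.0273)²/22.0273 = 0.1866
  (20 − 19.0164)²/19.0164 = 0.0509
  (18 − 16.9563)²/16.9563 = 0.0642
  (42 − 44.4344)²/44.4344 = 0.1334
  (43 − 38.3607)²/38.3607 = 0.5611
  (32 − 34.2049)²/34.2049 = 0.1421
χ² = 0.1146 + 3.0986 + 2.1853 + 1.2952 + 8.7099 + 3.3425 + 0.1866 + 0.0509 + 0.0642 + 0.1334 + 0.5611 + 0.1421 = 19.884
df = (4−1)(3−1) = 6. Since 19.884 > 14.449, reject the null hypothesis of independence at α = 0.025.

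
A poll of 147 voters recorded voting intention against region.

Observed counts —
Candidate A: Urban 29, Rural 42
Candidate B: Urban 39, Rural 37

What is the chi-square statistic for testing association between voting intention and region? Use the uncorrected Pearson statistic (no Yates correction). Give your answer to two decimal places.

Row totals: 71, 76. Column totals: 68, 79. Grand total N = 147.
Expected counts (row total × column total / N):
  Candidate A, Urban: 71×68/147 = 32.844
  Candidate A, Rural: 71×79/147 = 38.156
  Candidate B, Urban: 76×68/147 = 35.156
  Candidate B, Rural: 76×79/147 = 40.844
Contributions (O − E)²/E:
  (29 − 32.844)²/32.844 = 0.4499
  (42 − 38.156)²/38.156 = 0.3873
  (39 − 35.156)²/35.156 = 0.4203
  (37 − 40.844)²/40.844 = 0.3618
χ² = 0.4499 + 0.3873 + 0.4203 + 0.3618 = 1.62

1.62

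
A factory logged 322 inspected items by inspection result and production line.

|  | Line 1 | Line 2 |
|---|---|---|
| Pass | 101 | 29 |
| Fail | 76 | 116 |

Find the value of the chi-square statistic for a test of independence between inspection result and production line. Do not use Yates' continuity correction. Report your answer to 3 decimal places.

45.479

Row totals: 130, 192. Column totals: 177, 145. Grand total N = 322.
Expected counts (row total × column total / N):
  Pass, Line 1: 130×177/322 = 71.4596
  Pass, Line 2: 130×145/322 = 58.5404
  Fail, Line 1: 192×177/322 = 105.5404
  Fail, Line 2: 192×145/322 = 86.4596
Contributions (O − E)²/E:
  (101 − 71.4596)²/71.4596 = 12.2116
  (29 − 58.5404)²/58.5404 = 14.9065
  (76 − 105.5404)²/105.5404 = 8.2683
  (116 − 86.4596)²/86.4596 = 10.0930
χ² = 12.2116 + 14.9065 + 8.2683 + 10.0930 = 45.479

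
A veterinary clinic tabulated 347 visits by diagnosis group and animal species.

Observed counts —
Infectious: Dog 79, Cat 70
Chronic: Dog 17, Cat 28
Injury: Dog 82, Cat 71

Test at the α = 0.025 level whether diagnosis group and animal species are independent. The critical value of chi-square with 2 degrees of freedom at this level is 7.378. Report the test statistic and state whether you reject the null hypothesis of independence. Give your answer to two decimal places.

3.79; fail to reject H₀

Row totals: 149, 45, 153. Column totals: 178, 169. Grand total N = 347.
Expected counts (row total × column total / N):
  Infectious, Dog: 149×178/347 = 76.432
  Infectious, Cat: 149×169/347 = 72.568
  Chronic, Dog: 45×178/347 = 23.084
  Chronic, Cat: 45×169/347 = 21.916
  Injury, Dog: 153×178/347 = 78.484
  Injury, Cat: 153×169/347 = 74.516
Contributions (O − E)²/E:
  (79 − 76.432)²/76.432 = 0.0863
  (70 − 72.568)²/72.568 = 0.0909
  (17 − 23.084)²/23.084 = 1.6035
  (28 − 21.916)²/21.916 = 1.6890
  (82 − 78.484)²/78.484 = 0.1575
  (71 − 74.516)²/74.516 = 0.1659
χ² = 0.0863 + 0.0909 + 1.6035 + 1.6890 + 0.1575 + 0.1659 = 3.79
df = (3−1)(2−1) = 2. Since 3.79 < 7.378, fail to reject the null hypothesis of independence at α = 0.025.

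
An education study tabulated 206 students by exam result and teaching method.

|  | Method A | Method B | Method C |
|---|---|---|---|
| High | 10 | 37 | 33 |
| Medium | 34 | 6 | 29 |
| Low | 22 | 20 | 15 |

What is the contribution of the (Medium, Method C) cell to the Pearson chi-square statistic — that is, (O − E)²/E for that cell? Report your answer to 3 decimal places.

0.399

Row total (Medium) = 69; column total (Method C) = 77; N = 206.
Expected count E = 69 × 77 / 206 = 25.7913.
Contribution = (O − E)²/E = (29 − 25.7913)² / 25.7913 = 0.399.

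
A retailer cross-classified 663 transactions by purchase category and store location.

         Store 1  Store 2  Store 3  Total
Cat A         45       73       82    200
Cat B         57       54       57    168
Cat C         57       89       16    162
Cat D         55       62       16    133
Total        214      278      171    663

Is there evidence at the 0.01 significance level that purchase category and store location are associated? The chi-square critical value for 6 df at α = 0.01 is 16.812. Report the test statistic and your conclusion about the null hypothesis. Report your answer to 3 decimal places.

70.286; reject H₀

Grand total N = 663.
Expected counts (row total × column total / N):
  Cat A, Store 1: 200×214/663 = 64.5551
  Cat A, Store 2: 200×278/663 = 83.8612
  Cat A, Store 3: 200×171/663 = 51.5837
  Cat B, Store 1: 168×214/663 = 54.2262
  Cat B, Store 2: 168×278/663 = 70.4434
  Cat B, Store 3: 168×171/663 = 43.3303
  Cat C, Store 1: 162×214/663 = 52.2896
  Cat C, Store 2: 162×278/663 = 67.9276
  Cat C, Store 3: 162×171/663 = 41.7828
  Cat D, Store 1: 133×214/663 = 42.9291
  Cat D, Store 2: 133×278/663 = 55.7677
  Cat D, Store 3: 133×171/663 = 34.3032
Contributions (O − E)²/E:
  (45 − 64.5551)²/64.5551 = 5.9237
  (73 − 83.8612)²/83.8612 = 1.4067
  (82 − 51.5837)²/51.5837 = 17.9350
  (57 − 54.2262)²/54.2262 = 0.1419
  (54 − 70.4434)²/70.4434 = 3.8383
  (57 − 43.3303)²/43.3303 = 4.3125
  (57 − 52.2896)²/52.2896 = 0.4243
  (89 − 67.9276)²/67.9276 = 6.5370
  (16 − 41.7828)²/41.7828 = 15.9097
  (55 − 42.9291)²/42.9291 = 3.3941
  (62 − 55.7677)²/55.7677 = 0.6965
  (16 − 34.3032)²/34.3032 = 9.7661
χ² = 5.9237 + 1.4067 + 17.9350 + 0.1419 + 3.8383 + 4.3125 + 0.4243 + 6.5370 + 15.9097 + 3.3941 + 0.6965 + 9.7661 = 70.286
df = (4−1)(3−1) = 6. Since 70.286 > 16.812, reject the null hypothesis of independence at α = 0.01.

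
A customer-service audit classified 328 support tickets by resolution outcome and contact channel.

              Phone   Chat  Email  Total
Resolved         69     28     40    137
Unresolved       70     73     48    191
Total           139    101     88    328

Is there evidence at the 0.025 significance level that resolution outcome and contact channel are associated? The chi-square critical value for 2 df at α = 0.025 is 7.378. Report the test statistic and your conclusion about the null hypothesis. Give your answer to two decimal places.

12.23; reject H₀

Grand total N = 328.
Expected counts (row total × column total / N):
  Resolved, Phone: 137×139/328 = 58.058
  Resolved, Chat: 137×101/328 = 42.186
  Resolved, Email: 137×88/328 = 36.756
  Unresolved, Phone: 191×139/328 = 80.942
  Unresolved, Chat: 191×101/328 = 58.814
  Unresolved, Email: 191×88/328 = 51.244
Contributions (O − E)²/E:
  (69 − 58.058)²/58.058 = 2.0622
  (28 − 42.186)²/42.186 = 4.7704
  (40 − 36.756)²/36.756 = 0.2863
  (70 − 80.942)²/80.942 = 1.4792
  (73 − 58.814)²/58.814 = 3.4217
  (48 − 51.244)²/51.244 = 0.2054
χ² = 2.0622 + 4.7704 + 0.2863 + 1.4792 + 3.4217 + 0.2054 = 12.23
df = (2−1)(3−1) = 2. Since 12.23 > 7.378, reject the null hypothesis of independence at α = 0.025.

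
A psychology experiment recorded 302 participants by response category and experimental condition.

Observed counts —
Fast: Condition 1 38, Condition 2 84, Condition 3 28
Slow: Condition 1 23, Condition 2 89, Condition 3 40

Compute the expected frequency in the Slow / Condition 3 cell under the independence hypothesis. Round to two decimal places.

34.23

Row total (Slow) = 152; column total (Condition 3) = 68; grand total N = 302.
Expected count = (row total × column total) / N = 152 × 68 / 302 = 34.23.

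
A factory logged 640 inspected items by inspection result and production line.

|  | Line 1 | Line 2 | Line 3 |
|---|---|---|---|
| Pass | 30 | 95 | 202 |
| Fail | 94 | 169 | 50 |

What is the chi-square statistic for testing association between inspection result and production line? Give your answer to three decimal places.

Row totals: 327, 313. Column totals: 124, 264, 252. Grand total N = 640.
Expected counts (row total × column total / N):
  Pass, Line 1: 327×124/640 = 63.35625
  Pass, Line 2: 327×264/640 = 134.88750
  Pass, Line 3: 327×252/640 = 128.75625
  Fail, Line 1: 313×124/640 = 60.64375
  Fail, Line 2: 313×264/640 = 129.11250
  Fail, Line 3: 313×252/640 = 123.24375
Contributions (O − E)²/E:
  (30 − 63.35625)²/63.35625 = 17.5616
  (95 − 134.88750)²/134.88750 = 11.7951
  (202 − 128.75625)²/128.75625 = 41.6651
  (94 − 60.64375)²/60.64375 = 18.3471
  (169 − 129.11250)²/129.11250 = 12.3227
  (50 − 123.24375)²/123.24375 = 43.5288
χ² = 17.5616 + 11.7951 + 41.6651 + 18.3471 + 12.3227 + 43.5288 = 145.220

145.220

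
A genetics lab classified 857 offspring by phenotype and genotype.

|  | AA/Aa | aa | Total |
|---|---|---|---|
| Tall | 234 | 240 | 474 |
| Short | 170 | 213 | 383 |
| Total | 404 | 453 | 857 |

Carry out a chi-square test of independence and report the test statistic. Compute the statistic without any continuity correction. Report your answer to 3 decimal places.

Grand total N = 857.
Expected counts (row total × column total / N):
  Tall, AA/Aa: 474×404/857 = 223.4492
  Tall, aa: 474×453/857 = 250.5508
  Short, AA/Aa: 383×404/857 = 180.5508
  Short, aa: 383×453/857 = 202.4492
Contributions (O − E)²/E:
  (234 − 223.4492)²/223.4492 = 0.4982
  (240 − 250.5508)²/250.5508 = 0.4443
  (170 − 180.5508)²/180.5508 = 0.6166
  (213 − 202.4492)²/202.4492 = 0.5499
χ² = 0.4982 + 0.4443 + 0.6166 + 0.5499 = 2.109

2.109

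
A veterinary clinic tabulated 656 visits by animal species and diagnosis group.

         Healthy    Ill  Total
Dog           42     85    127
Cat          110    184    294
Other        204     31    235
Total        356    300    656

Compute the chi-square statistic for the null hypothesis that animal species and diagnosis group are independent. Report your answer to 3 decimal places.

156.905

Grand total N = 656.
Expected counts (row total × column total / N):
  Dog, Healthy: 127×356/656 = 68.9207
  Dog, Ill: 127×300/656 = 58.0793
  Cat, Healthy: 294×356/656 = 159.5488
  Cat, Ill: 294×300/656 = 134.4512
  Other, Healthy: 235×356/656 = 127.5305
  Other, Ill: 235×300/656 = 107.4695
Contributions (O − E)²/E:
  (42 − 68.9207)²/68.9207 = 10.5153
  (85 − 58.0793)²/58.0793 = 12.4782
  (110 − 159.5488)²/159.5488 = 15.3877
  (184 − 134.4512)²/134.4512 = 18.2600
  (204 − 127.5305)²/127.5305 = 45.8524
  (31 − 107.4695)²/107.4695 = 54.4116
χ² = 10.5153 + 12.4782 + 15.3877 + 18.2600 + 45.8524 + 54.4116 = 156.905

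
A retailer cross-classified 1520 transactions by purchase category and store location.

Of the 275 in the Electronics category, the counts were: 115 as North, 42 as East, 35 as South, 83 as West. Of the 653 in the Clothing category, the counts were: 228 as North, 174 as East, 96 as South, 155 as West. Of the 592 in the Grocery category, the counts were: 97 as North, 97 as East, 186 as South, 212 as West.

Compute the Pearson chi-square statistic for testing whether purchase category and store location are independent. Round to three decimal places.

Row totals: 275, 653, 592. Column totals: 440, 313, 317, 450. Grand total N = 1520.
Expected counts (row total × column total / N):
  Electronics, North: 275×440/1520 = 79.6053
  Electronics, East: 275×313/1520 = 56.6283
  Electronics, South: 275×317/1520 = 57.3520
  Electronics, West: 275×450/1520 = 81.4145
  Clothing, North: 653×440/1520 = 189.0263
  Clothing, East: 653×313/1520 = 134.4664
  Clothing, South: 653×317/1520 = 136.1849
  Clothing, West: 653×450/1520 = 193.3224
  Grocery, North: 592×440/1520 = 171.3684
  Grocery, East: 592×313/1520 = 121.9053
  Grocery, South: 592×317/1520 = 123.4632
  Grocery, West: 592×450/1520 = 175.2632
Contributions (O − E)²/E:
  (115 − 79.6053)²/79.6053 = 15.7375
  (42 − 56.6283)²/56.6283 = 3.7788
  (35 − 57.3520)²/57.3520 = 8.7113
  (83 − 81.4145)²/81.4145 = 0.0309
  (228 − 189.0263)²/189.0263 = 8.0357
  (174 − 134.4664)²/134.4664 = 11.6230
  (96 − 136.1849)²/136.1849 = 11.8576
  (155 − 193.3224)²/193.3224 = 7.5967
  (97 − 171.3684)²/171.3684 = 32.2735
  (97 − 121.9053)²/121.9053 = 5.0882
  (186 − 123.4632)²/123.4632 = 31.6763
  (212 − 175.2632)²/175.2632 = 7.7004
χ² = 15.7375 + 3.7788 + 8.7113 + 0.0309 + 8.0357 + 11.6230 + 11.8576 + 7.5967 + 32.2735 + 5.0882 + 31.6763 + 7.7004 = 144.110

144.110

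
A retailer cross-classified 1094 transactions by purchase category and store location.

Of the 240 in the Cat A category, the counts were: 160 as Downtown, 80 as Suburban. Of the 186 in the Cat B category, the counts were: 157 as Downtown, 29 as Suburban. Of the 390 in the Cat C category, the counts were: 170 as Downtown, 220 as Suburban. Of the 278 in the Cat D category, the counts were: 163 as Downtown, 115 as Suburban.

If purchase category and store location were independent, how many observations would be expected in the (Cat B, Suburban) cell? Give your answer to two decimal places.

Row total (Cat B) = 186; column total (Suburban) = 444; grand total N = 1094.
Expected count = (row total × column total) / N = 186 × 444 / 1094 = 75.49.

75.49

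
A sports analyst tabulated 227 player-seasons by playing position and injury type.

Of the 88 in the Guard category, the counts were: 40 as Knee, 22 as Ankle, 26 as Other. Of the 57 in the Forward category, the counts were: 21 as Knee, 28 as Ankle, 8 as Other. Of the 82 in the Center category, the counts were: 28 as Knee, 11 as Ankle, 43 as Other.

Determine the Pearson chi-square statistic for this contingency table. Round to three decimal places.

Row totals: 88, 57, 82. Column totals: 89, 61, 77. Grand total N = 227.
Expected counts (row total × column total / N):
  Guard, Knee: 88×89/227 = 34.50220
  Guard, Ankle: 88×61/227 = 23.64758
  Guard, Other: 88×77/227 = 29.85022
  Forward, Knee: 57×89/227 = 22.34802
  Forward, Ankle: 57×61/227 = 15.31718
  Forward, Other: 57×77/227 = 19.33480
  Center, Knee: 82×89/227 = 32.14978
  Center, Ankle: 82×61/227 = 22.03524
  Center, Other: 82×77/227 = 27.81498
Contributions (O − E)²/E:
  (40 − 34.50220)²/34.50220 = 0.8761
  (22 − 23.64758)²/23.64758 = 0.1148
  (26 − 29.85022)²/29.85022 = 0.4966
  (21 − 22.34802)²/22.34802 = 0.0813
  (28 − 15.31718)²/15.31718 = 10.5015
  (8 − 19.33480)²/19.33480 = 6.6449
  (28 − 32.14978)²/32.14978 = 0.5356
  (11 − 22.03524)²/22.03524 = 5.5264
  (43 − 27.81498)²/27.81498 = 8.2900
χ² = 0.8761 + 0.1148 + 0.4966 + 0.0813 + 10.5015 + 6.6449 + 0.5356 + 5.5264 + 8.2900 = 33.067

33.067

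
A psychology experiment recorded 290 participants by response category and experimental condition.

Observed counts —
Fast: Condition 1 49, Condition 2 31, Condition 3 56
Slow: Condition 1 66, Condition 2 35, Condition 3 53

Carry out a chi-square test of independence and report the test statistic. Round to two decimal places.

Row totals: 136, 154. Column totals: 115, 66, 109. Grand total N = 290.
Expected counts (row total × column total / N):
  Fast, Condition 1: 136×115/290 = 53.931
  Fast, Condition 2: 136×66/290 = 30.952
  Fast, Condition 3: 136×109/290 = 51.117
  Slow, Condition 1: 154×115/290 = 61.069
  Slow, Condition 2: 154×66/290 = 35.048
  Slow, Condition 3: 154×109/290 = 57.883
Contributions (O − E)²/E:
  (49 − 53.931)²/53.931 = 0.4508
  (31 − 30.952)²/30.952 = 0.0001
  (56 − 51.117)²/51.117 = 0.4665
  (66 − 61.069)²/61.069 = 0.3982
  (35 − 35.048)²/35.048 = 0.0001
  (53 − 57.883)²/57.883 = 0.4119
χ² = 0.4508 + 0.0001 + 0.4665 + 0.3982 + 0.0001 + 0.4119 = 1.73

1.73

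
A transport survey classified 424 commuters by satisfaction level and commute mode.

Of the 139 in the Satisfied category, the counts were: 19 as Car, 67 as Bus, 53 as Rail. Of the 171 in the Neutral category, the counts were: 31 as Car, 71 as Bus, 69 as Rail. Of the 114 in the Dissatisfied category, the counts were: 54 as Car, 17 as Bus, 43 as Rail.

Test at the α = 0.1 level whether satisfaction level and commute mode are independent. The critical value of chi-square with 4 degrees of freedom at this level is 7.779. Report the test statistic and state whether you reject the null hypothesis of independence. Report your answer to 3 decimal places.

Row totals: 139, 171, 114. Column totals: 104, 155, 165. Grand total N = 424.
Expected counts (row total × column total / N):
  Satisfied, Car: 139×104/424 = 34.0943
  Satisfied, Bus: 139×155/424 = 50.8137
  Satisfied, Rail: 139×165/424 = 54.0920
  Neutral, Car: 171×104/424 = 41.9434
  Neutral, Bus: 171×155/424 = 62.5118
  Neutral, Rail: 171×165/424 = 66.5448
  Dissatisfied, Car: 114×104/424 = 27.9623
  Dissatisfied, Bus: 114×155/424 = 41.6745
  Dissatisfied, Rail: 114×165/424 = 44.3632
Contributions (O − E)²/E:
  (19 − 34.0943)²/34.0943 = 6.6826
  (67 − 50.8137)²/50.8137 = 5.1560
  (53 − 54.0920)²/54.0920 = 0.0220
  (31 − 41.9434)²/41.9434 = 2.8552
  (71 − 62.5118)²/62.5118 = 1.1526
  (69 − 66.5448)²/66.5448 = 0.0906
  (54 − 27.9623)²/27.9623 = 24.2456
  (17 − 41.6745)²/41.6745 = 14.6092
  (43 − 44.3632)²/44.3632 = 0.0419
χ² = 6.6826 + 5.1560 + 0.0220 + 2.8552 + 1.1526 + 0.0906 + 24.2456 + 14.6092 + 0.0419 = 54.856
df = (3−1)(3−1) = 4. Since 54.856 > 7.779, reject the null hypothesis of independence at α = 0.1.

54.856; reject H₀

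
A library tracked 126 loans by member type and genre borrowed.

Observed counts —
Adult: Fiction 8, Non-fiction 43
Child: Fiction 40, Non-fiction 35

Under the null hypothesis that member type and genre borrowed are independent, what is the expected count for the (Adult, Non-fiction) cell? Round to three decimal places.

Row total (Adult) = 51; column total (Non-fiction) = 78; grand total N = 126.
Expected count = (row total × column total) / N = 51 × 78 / 126 = 31.571.

31.571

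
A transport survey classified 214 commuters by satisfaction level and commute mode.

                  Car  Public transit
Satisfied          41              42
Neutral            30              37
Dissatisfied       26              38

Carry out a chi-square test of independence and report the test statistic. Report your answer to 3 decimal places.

1.134

Row totals: 83, 67, 64. Column totals: 97, 117. Grand total N = 214.
Expected counts (row total × column total / N):
  Satisfied, Car: 83×97/214 = 37.6215
  Satisfied, Public transit: 83×117/214 = 45.3785
  Neutral, Car: 67×97/214 = 30.3692
  Neutral, Public transit: 67×117/214 = 36.6308
  Dissatisfied, Car: 64×97/214 = 29.0093
  Dissatisfied, Public transit: 64×117/214 = 34.9907
Contributions (O − E)²/E:
  (41 − 37.6215)²/37.6215 = 0.3034
  (42 − 45.3785)²/45.3785 = 0.2515
  (30 − 30.3692)²/30.3692 = 0.0045
  (37 − 36.6308)²/36.6308 = 0.0037
  (26 − 29.0093)²/29.0093 = 0.3122
  (38 − 34.9907)²/34.9907 = 0.2588
χ² = 0.3034 + 0.2515 + 0.0045 + 0.0037 + 0.3122 + 0.2588 = 1.134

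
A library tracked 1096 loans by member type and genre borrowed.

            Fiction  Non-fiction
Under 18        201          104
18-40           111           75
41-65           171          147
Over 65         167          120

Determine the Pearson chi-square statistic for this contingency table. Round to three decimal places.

9.690

Row totals: 305, 186, 318, 287. Column totals: 650, 446. Grand total N = 1096.
Expected counts (row total × column total / N):
  Under 18, Fiction: 305×650/1096 = 180.8850
  Under 18, Non-fiction: 305×446/1096 = 124.1150
  18-40, Fiction: 186×650/1096 = 110.3102
  18-40, Non-fiction: 186×446/1096 = 75.6898
  41-65, Fiction: 318×650/1096 = 188.5949
  41-65, Non-fiction: 318×446/1096 = 129.4051
  Over 65, Fiction: 287×650/1096 = 170.2099
  Over 65, Non-fiction: 287×446/1096 = 116.7901
Contributions (O − E)²/E:
  (201 − 180.8850)²/180.8850 = 2.2369
  (104 − 124.1150)²/124.1150 = 3.2600
  (111 − 110.3102)²/110.3102 = 0.0043
  (75 − 75.6898)²/75.6898 = 0.0063
  (171 − 188.5949)²/188.5949 = 1.6415
  (147 − 129.4051)²/129.4051 = 2.3923
  (167 − 170.2099)²/170.2099 = 0.0605
  (120 − 116.7901)²/116.7901 = 0.0882
χ² = 2.2369 + 3.2600 + 0.0043 + 0.0063 + 1.6415 + 2.3923 + 0.0605 + 0.0882 = 9.690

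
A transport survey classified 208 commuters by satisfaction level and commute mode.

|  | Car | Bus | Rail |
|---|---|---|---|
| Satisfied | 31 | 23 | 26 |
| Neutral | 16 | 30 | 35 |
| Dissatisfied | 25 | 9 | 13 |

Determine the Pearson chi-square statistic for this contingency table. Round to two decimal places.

15.86

Row totals: 80, 81, 47. Column totals: 72, 62, 74. Grand total N = 208.
Expected counts (row total × column total / N):
  Satisfied, Car: 80×72/208 = 27.692
  Satisfied, Bus: 80×62/208 = 23.846
  Satisfied, Rail: 80×74/208 = 28.462
  Neutral, Car: 81×72/208 = 28.038
  Neutral, Bus: 81×62/208 = 24.144
  Neutral, Rail: 81×74/208 = 28.817
  Dissatisfied, Car: 47×72/208 = 16.269
  Dissatisfied, Bus: 47×62/208 = 14.010
  Dissatisfied, Rail: 47×74/208 = 16.721
Contributions (O − E)²/E:
  (31 − 27.692)²/27.692 = 0.3952
  (23 − 23.846)²/23.846 = 0.0300
  (26 − 28.462)²/28.462 = 0.2130
  (16 − 28.038)²/28.038 = 5.1685
  (30 − 24.144)²/24.144 = 1.4203
  (35 − 28.817)²/28.817 = 1.3266
  (25 − 16.269)²/16.269 = 4.6856
  (9 − 14.010)²/14.010 = 1.7916
  (13 − 16.721)²/16.721 = 0.8281
χ² = 0.3952 + 0.0300 + 0.2130 + 5.1685 + 1.4203 + 1.3266 + 4.6856 + 1.7916 + 0.8281 = 15.86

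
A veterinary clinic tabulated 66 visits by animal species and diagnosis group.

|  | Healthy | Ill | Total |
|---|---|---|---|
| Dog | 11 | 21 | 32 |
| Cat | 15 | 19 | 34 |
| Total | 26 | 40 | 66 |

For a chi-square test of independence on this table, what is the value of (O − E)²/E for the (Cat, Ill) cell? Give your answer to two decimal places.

Row total (Cat) = 34; column total (Ill) = 40; N = 66.
Expected count E = 34 × 40 / 66 = 20.606.
Contribution = (O − E)²/E = (19 − 20.606)² / 20.606 = 0.13.

0.13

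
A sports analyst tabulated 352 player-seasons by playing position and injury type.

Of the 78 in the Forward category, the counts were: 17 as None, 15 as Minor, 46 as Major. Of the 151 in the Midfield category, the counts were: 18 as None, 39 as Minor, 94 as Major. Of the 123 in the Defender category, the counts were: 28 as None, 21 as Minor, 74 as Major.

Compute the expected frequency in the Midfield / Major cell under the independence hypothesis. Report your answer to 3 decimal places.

91.801

Row total (Midfield) = 151; column total (Major) = 214; grand total N = 352.
Expected count = (row total × column total) / N = 151 × 214 / 352 = 91.801.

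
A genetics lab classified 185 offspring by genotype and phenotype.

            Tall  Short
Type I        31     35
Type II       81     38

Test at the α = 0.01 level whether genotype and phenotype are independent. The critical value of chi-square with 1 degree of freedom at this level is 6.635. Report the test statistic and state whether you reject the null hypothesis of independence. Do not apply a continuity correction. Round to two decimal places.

7.91; reject H₀

Row totals: 66, 119. Column totals: 112, 73. Grand total N = 185.
Expected counts (row total × column total / N):
  Type I, Tall: 66×112/185 = 39.957
  Type I, Short: 66×73/185 = 26.043
  Type II, Tall: 119×112/185 = 72.043
  Type II, Short: 119×73/185 = 46.957
Contributions (O − E)²/E:
  (31 − 39.957)²/39.957 = 2.0079
  (35 − 26.043)²/26.043 = 3.0806
  (81 − 72.043)²/72.043 = 1.1136
  (38 − 46.957)²/46.957 = 1.7085
χ² = 2.0079 + 3.0806 + 1.1136 + 1.7085 = 7.91
df = (2−1)(2−1) = 1. Since 7.91 > 6.635, reject the null hypothesis of independence at α = 0.01.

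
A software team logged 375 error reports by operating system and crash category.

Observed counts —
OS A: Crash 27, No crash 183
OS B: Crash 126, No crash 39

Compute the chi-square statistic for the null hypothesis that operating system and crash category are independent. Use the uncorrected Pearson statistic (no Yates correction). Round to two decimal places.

154.29

Row totals: 210, 165. Column totals: 153, 222. Grand total N = 375.
Expected counts (row total × column total / N):
  OS A, Crash: 210×153/375 = 85.680
  OS A, No crash: 210×222/375 = 124.320
  OS B, Crash: 165×153/375 = 67.320
  OS B, No crash: 165×222/375 = 97.680
Contributions (O − E)²/E:
  (27 − 85.680)²/85.680 = 40.1884
  (183 − 124.320)²/124.320 = 27.6974
  (126 − 67.320)²/67.320 = 51.1489
  (39 − 97.680)²/97.680 = 35.2513
χ² = 40.1884 + 27.6974 + 51.1489 + 35.2513 = 154.29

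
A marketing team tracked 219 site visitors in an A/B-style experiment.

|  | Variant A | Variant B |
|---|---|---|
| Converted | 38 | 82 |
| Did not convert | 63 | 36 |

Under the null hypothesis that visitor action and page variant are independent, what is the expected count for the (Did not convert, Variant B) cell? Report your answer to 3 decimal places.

Row total (Did not convert) = 99; column total (Variant B) = 118; grand total N = 219.
Expected count = (row total × column total) / N = 99 × 118 / 219 = 53.342.

53.342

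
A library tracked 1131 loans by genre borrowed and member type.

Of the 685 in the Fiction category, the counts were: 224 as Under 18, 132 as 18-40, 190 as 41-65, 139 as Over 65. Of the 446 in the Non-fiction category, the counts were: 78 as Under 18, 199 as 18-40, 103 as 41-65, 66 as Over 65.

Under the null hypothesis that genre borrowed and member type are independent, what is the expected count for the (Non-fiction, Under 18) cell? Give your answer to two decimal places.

Row total (Non-fiction) = 446; column total (Under 18) = 302; grand total N = 1131.
Expected count = (row total × column total) / N = 446 × 302 / 1131 = 119.09.

119.09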